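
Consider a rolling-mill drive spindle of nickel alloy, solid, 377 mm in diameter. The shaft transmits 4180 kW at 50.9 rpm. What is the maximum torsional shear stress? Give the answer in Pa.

7.45e7 Pa

ω = 2π·50.9/60 = 5.330 rad/s, so T = P/ω = 4180×10³ / 5.330 = 784200 N·m.
J = πd⁴/32 = π(0.377)⁴/32 = 1.983×10^-3 m⁴.
τ_max = T·r/J = 784200 × 0.189 / 1.983×10^-3 = 7.454×10^7 Pa.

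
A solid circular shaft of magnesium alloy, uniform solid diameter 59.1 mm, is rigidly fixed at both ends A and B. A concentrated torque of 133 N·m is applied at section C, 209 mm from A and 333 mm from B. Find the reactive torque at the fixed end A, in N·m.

81.7 N·m

With uniform GJ and both ends fixed, compatibility θ_AC = θ_CB gives T_A·a = T_B·b, together with T_A + T_B = T₀.
T_A = T₀·b/(a+b) = 133.0·333/542.0 = 81.71 N·m; T_B = 51.29 N·m.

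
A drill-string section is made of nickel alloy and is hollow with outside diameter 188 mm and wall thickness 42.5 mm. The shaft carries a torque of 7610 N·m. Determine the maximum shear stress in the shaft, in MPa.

6.41 MPa

J = π(d_o⁴ − d_i⁴)/32 = π(0.188⁴ − 0.103⁴)/32 = 1.116×10^-4 m⁴.
τ_max = T·r/J = 7610 × 0.0940 / 1.116×10^-4 = 6.410×10^6 Pa.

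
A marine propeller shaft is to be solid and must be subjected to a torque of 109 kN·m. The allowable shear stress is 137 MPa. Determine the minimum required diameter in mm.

For a solid shaft τ_max = 16T/(πd³), so d = (16T/(π τ_allow))^(1/3) = (16·109000/(π·1.37×10^8))^(1/3) = 0.1594 m.

159 mm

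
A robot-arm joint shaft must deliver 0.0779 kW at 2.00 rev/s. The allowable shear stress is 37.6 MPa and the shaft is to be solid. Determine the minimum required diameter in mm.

ω = 2π·2.00 = 12.57 rad/s, so T = P/ω = 0.0779×10³ / 12.57 = 6.199 N·m.
For a solid shaft τ_max = 16T/(πd³), so d = (16T/(π τ_allow))^(1/3) = (16·6.199/(π·3.76×10^7))^(1/3) = 0.009434 m.

9.43 mm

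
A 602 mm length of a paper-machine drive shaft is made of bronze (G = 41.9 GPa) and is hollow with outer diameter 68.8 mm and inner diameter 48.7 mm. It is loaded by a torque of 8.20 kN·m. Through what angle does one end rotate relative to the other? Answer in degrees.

J = π(d_o⁴ − d_i⁴)/32 = π(0.0688⁴ − 0.0487⁴)/32 = 1.647×10^-6 m⁴.
θ = T·L/(G·J) = 8200 × 0.602 / (41.9×10⁹ × 1.647×10^-6) = 0.07151 rad.

4.10°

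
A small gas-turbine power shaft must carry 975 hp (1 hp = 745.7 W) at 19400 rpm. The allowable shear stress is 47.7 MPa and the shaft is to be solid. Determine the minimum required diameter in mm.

33.7 mm

ω = 2π·19400/60 = 2032 rad/s, so T = P/ω = 975×745.7 / 2032 = 357.9 N·m.
For a solid shaft τ_max = 16T/(πd³), so d = (16T/(π τ_allow))^(1/3) = (16·357.9/(π·4.77×10^7))^(1/3) = 0.03368 m.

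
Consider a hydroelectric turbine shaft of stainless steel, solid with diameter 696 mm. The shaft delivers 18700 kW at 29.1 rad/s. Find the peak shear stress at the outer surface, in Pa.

9.71e6 Pa

ω = 29.1 rad/s, so T = P/ω = 18700×10³ / 29.10 = 642600 N·m.
J = πd⁴/32 = π(0.696)⁴/32 = 0.02304 m⁴.
τ_max = T·r/J = 642600 × 0.348 / 0.02304 = 9.707×10^6 Pa.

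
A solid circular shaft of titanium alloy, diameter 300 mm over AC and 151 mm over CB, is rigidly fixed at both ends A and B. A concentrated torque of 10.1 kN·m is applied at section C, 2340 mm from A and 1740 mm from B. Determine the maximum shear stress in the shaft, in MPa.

Compatibility: T_A·a/J_AC = T_B·b/J_CB with T_A + T_B = T₀.
J_AC = 7.95×10^-4 m⁴, J_CB = 5.10×10^-5 m⁴, so T_A = T₀·(J_AC/a)/((J_AC/a)+(J_CB/b)) = 9297 N·m, T_B = 802.5 N·m.
τ in each portion: τ_AC = 1.75×10^6 Pa, τ_CB = 1.19×10^6 Pa; maximum is in AC.
τ_max = T_AC·r/J = 9297·0.150/7.95×10^-4 = 1.754×10^6 Pa.

1.75 MPa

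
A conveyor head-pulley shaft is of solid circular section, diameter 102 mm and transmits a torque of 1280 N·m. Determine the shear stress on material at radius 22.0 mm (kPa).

J = πd⁴/32 = π(0.102)⁴/32 = 1.063×10^-5 m⁴.
Shear stress varies linearly with radius: τ = T·r/J = 1280 × 0.0220 / 1.063×10^-5 = 2.650×10^6 Pa.

2650 kPa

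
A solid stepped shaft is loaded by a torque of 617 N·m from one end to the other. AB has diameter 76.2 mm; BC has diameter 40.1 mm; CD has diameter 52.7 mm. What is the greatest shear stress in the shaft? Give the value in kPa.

48700 kPa

Under the same torque, τ_max = 16T/(πd³) is largest where d is smallest — segment BC (d = 40.1 mm).
τ_max = 16·617.0/(π·(0.0401)³) = 4.873×10^7 Pa.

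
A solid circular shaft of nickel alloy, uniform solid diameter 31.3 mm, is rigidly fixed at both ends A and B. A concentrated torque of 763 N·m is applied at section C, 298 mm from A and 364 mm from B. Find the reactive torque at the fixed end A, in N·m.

420 N·m

With uniform GJ and both ends fixed, compatibility θ_AC = θ_CB gives T_A·a = T_B·b, together with T_A + T_B = T₀.
T_A = T₀·b/(a+b) = 763.0·364/662.0 = 419.5 N·m; T_B = 343.5 N·m.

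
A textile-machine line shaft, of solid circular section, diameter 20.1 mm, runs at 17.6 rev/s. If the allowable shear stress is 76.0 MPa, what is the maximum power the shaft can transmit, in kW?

13.4 kW

J = πd⁴/32 = π(0.0201)⁴/32 = 1.602×10^-8 m⁴.
T_max = τ_allow·J/r = 7.60×10^7 × 1.602×10^-8 / 0.0100 = 121.2 N·m.
ω = 2π·17.6 = 110.6 rad/s, so P_max = T_max·ω = 1.340×10^4 W.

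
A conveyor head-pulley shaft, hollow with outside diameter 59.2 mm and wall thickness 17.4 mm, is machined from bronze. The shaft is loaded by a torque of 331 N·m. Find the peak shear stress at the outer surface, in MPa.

8.37 MPa

J = π(d_o⁴ − d_i⁴)/32 = π(0.0592⁴ − 0.0244⁴)/32 = 1.171×10^-6 m⁴.
τ_max = T·r/J = 331.0 × 0.0296 / 1.171×10^-6 = 8.367×10^6 Pa.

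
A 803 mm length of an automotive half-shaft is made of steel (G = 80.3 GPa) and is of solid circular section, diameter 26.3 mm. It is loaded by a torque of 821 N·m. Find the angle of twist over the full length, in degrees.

10.0°

J = πd⁴/32 = π(0.0263)⁴/32 = 4.697×10^-8 m⁴.
θ = T·L/(G·J) = 821.0 × 0.803 / (80.3×10⁹ × 4.697×10^-8) = 0.1748 rad.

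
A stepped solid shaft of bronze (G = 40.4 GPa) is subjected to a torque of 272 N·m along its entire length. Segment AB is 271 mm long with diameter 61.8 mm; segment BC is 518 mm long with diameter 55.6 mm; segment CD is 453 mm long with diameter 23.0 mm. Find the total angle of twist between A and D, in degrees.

6.65°

J_AB = π(0.0618)⁴/32 = 1.43×10^-6 m⁴; J_BC = π(0.0556)⁴/32 = 9.38×10^-7 m⁴; J_CD = π(0.0230)⁴/32 = 2.75×10^-8 m⁴.
θ = (T/G)·Σ L_i/J_i = (272.0/40.4×10⁹)·(0.271/1.43×10^-6 + 0.518/9.38×10^-7 + 0.453/2.75×10^-8) = 0.1160 rad.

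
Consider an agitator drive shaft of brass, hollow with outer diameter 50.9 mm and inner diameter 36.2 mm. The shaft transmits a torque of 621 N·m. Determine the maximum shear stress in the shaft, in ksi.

J = π(d_o⁴ − d_i⁴)/32 = π(0.0509⁴ − 0.0362⁴)/32 = 4.904×10^-7 m⁴.
τ_max = T·r/J = 621.0 × 0.0255 / 4.904×10^-7 = 3.223×10^7 Pa.

4.67 ksi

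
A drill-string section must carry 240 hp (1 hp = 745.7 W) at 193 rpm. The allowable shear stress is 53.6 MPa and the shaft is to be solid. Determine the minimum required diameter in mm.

ω = 2π·193/60 = 20.21 rad/s, so T = P/ω = 240×745.7 / 20.21 = 8855 N·m.
For a solid shaft τ_max = 16T/(πd³), so d = (16T/(π τ_allow))^(1/3) = (16·8855/(π·5.36×10^7))^(1/3) = 0.09441 m.

94.4 mm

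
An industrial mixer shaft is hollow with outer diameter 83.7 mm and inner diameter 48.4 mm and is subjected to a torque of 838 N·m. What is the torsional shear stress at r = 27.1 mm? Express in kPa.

5310 kPa

J = π(d_o⁴ − d_i⁴)/32 = π(0.0837⁴ − 0.0484⁴)/32 = 4.280×10^-6 m⁴.
Shear stress varies linearly with radius: τ = T·r/J = 838.0 × 0.0271 / 4.280×10^-6 = 5.306×10^6 Pa.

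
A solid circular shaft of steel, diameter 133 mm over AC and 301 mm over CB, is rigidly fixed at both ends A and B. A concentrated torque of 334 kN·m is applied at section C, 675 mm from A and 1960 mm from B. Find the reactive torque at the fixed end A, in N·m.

Compatibility: T_A·a/J_AC = T_B·b/J_CB with T_A + T_B = T₀.
J_AC = 3.07×10^-5 m⁴, J_CB = 8.06×10^-4 m⁴, so T_A = T₀·(J_AC/a)/((J_AC/a)+(J_CB/b)) = 33280 N·m, T_B = 300700 N·m.

33300 N·m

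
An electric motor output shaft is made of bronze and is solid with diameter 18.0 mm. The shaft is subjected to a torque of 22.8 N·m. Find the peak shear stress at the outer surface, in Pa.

1.99e7 Pa

J = πd⁴/32 = π(0.0180)⁴/32 = 1.031×10^-8 m⁴.
τ_max = T·r/J = 22.80 × 0.00900 / 1.031×10^-8 = 1.991×10^7 Pa.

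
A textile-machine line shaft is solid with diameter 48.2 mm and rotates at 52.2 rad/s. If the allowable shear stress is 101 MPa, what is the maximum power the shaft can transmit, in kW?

J = πd⁴/32 = π(0.0482)⁴/32 = 5.299×10^-7 m⁴.
T_max = τ_allow·J/r = 1.01×10^8 × 5.299×10^-7 / 0.0241 = 2221 N·m.
ω = 52.2 rad/s, so P_max = T_max·ω = 1.159×10^5 W.

116 kW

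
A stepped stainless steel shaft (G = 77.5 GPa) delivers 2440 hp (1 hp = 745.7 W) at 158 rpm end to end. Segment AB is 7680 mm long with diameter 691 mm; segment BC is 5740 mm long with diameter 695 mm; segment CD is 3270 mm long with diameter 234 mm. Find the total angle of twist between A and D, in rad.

0.0166 rad

ω = 2π·158/60 = 16.55 rad/s, so T = P/ω = 2440×745.7 / 16.55 = 110000 N·m.
J_AB = π(0.691)⁴/32 = 0.0224 m⁴; J_BC = π(0.695)⁴/32 = 0.0229 m⁴; J_CD = π(0.234)⁴/32 = 2.94×10^-4 m⁴.
θ = (T/G)·Σ L_i/J_i = (110000/77.5×10⁹)·(7.68/0.0224 + 5.74/0.0229 + 3.27/2.94×10^-4) = 0.01661 rad.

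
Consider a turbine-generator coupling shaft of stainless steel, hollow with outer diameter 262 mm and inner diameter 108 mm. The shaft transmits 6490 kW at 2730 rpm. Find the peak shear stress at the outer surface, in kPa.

ω = 2π·2730/60 = 285.9 rad/s, so T = P/ω = 6490×10³ / 285.9 = 22700 N·m.
J = π(d_o⁴ − d_i⁴)/32 = π(0.262⁴ − 0.108⁴)/32 = 4.492×10^-4 m⁴.
τ_max = T·r/J = 22700 × 0.131 / 4.492×10^-4 = 6.620×10^6 Pa.

6620 kPa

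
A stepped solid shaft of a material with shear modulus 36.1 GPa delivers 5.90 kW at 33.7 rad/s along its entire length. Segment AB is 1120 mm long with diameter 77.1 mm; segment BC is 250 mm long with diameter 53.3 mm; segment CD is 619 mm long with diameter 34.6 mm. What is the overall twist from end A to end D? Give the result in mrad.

ω = 33.7 rad/s, so T = P/ω = 5.90×10³ / 33.70 = 175.1 N·m.
J_AB = π(0.0771)⁴/32 = 3.47×10^-6 m⁴; J_BC = π(0.0533)⁴/32 = 7.92×10^-7 m⁴; J_CD = π(0.0346)⁴/32 = 1.41×10^-7 m⁴.
θ = (T/G)·Σ L_i/J_i = (175.1/36.1×10⁹)·(1.12/3.47×10^-6 + 0.250/7.92×10^-7 + 0.619/1.41×10^-7) = 0.02443 rad.

24.4 mrad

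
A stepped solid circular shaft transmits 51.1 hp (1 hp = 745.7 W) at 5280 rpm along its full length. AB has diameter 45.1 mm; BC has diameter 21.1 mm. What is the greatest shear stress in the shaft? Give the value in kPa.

37400 kPa

ω = 2π·5280/60 = 552.9 rad/s, so T = P/ω = 51.1×745.7 / 552.9 = 68.92 N·m.
Under the same torque, τ_max = 16T/(πd³) is largest where d is smallest — segment BC (d = 21.1 mm).
τ_max = 16·68.92/(π·(0.0211)³) = 3.736×10^7 Pa.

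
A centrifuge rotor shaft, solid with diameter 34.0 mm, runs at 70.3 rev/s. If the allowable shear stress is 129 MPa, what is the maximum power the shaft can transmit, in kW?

J = πd⁴/32 = π(0.0340)⁴/32 = 1.312×10^-7 m⁴.
T_max = τ_allow·J/r = 1.29×10^8 × 1.312×10^-7 / 0.0170 = 995.5 N·m.
ω = 2π·70.3 = 441.7 rad/s, so P_max = T_max·ω = 4.397×10^5 W.

440 kW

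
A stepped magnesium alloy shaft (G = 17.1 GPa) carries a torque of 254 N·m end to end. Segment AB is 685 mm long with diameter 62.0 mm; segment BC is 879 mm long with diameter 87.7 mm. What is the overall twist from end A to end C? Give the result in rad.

J_AB = π(0.0620)⁴/32 = 1.45×10^-6 m⁴; J_BC = π(0.0877)⁴/32 = 5.81×10^-6 m⁴.
θ = (T/G)·Σ L_i/J_i = (254.0/17.1×10⁹)·(0.685/1.45×10^-6 + 0.879/5.81×10^-6) = 9.262×10^-3 rad.

0.00926 rad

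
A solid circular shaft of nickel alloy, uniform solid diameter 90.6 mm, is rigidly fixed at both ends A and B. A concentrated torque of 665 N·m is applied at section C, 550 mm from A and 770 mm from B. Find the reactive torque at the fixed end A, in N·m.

With uniform GJ and both ends fixed, compatibility θ_AC = θ_CB gives T_A·a = T_B·b, together with T_A + T_B = T₀.
T_A = T₀·b/(a+b) = 665.0·770/1320 = 387.9 N·m; T_B = 277.1 N·m.

388 N·m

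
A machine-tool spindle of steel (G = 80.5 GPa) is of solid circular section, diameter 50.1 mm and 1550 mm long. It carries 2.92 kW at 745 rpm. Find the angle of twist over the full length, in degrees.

0.0668°

ω = 2π·745/60 = 78.02 rad/s, so T = P/ω = 2.92×10³ / 78.02 = 37.43 N·m.
J = πd⁴/32 = π(0.0501)⁴/32 = 6.185×10^-7 m⁴.
θ = T·L/(G·J) = 37.43 × 1.55 / (80.5×10⁹ × 6.185×10^-7) = 1.165×10^-3 rad.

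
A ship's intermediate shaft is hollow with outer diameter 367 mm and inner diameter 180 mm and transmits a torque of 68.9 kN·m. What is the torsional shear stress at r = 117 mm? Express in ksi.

0.697 ksi

J = π(d_o⁴ − d_i⁴)/32 = π(0.367⁴ − 0.180⁴)/32 = 1.678×10^-3 m⁴.
Shear stress varies linearly with radius: τ = T·r/J = 68900 × 0.117 / 1.678×10^-3 = 4.804×10^6 Pa.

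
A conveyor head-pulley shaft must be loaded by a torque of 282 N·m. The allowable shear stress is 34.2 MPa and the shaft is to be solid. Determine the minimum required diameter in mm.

34.8 mm

For a solid shaft τ_max = 16T/(πd³), so d = (16T/(π τ_allow))^(1/3) = (16·282.0/(π·3.42×10^7))^(1/3) = 0.03476 m.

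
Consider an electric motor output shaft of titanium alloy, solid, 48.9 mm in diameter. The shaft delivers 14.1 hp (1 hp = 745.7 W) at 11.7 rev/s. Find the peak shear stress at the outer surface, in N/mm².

6.23 N/mm²

ω = 2π·11.7 = 73.51 rad/s, so T = P/ω = 14.1×745.7 / 73.51 = 143.0 N·m.
J = πd⁴/32 = π(0.0489)⁴/32 = 5.614×10^-7 m⁴.
τ_max = T·r/J = 143.0 × 0.0244 / 5.614×10^-7 = 6.230×10^6 Pa.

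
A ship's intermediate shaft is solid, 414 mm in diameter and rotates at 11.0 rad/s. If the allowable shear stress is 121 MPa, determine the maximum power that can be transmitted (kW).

18500 kW

J = πd⁴/32 = π(0.414)⁴/32 = 2.884×10^-3 m⁴.
T_max = τ_allow·J/r = 1.21×10^8 × 2.884×10^-3 / 0.207 = 1.686e6 N·m.
ω = 11.0 rad/s, so P_max = T_max·ω = 1.854×10^7 W.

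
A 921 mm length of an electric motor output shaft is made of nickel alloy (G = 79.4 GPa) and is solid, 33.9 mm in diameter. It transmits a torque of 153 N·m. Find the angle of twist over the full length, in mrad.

13.7 mrad

J = πd⁴/32 = π(0.0339)⁴/32 = 1.297×10^-7 m⁴.
θ = T·L/(G·J) = 153.0 × 0.921 / (79.4×10⁹ × 1.297×10^-7) = 0.01369 rad.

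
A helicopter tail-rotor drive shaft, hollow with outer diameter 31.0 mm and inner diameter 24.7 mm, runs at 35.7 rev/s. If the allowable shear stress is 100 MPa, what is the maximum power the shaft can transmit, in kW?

J = π(d_o⁴ − d_i⁴)/32 = π(0.0310⁴ − 0.0247⁴)/32 = 5.412×10^-8 m⁴.
T_max = τ_allow·J/r = 1.00×10^8 × 5.412×10^-8 / 0.0155 = 349.2 N·m.
ω = 2π·35.7 = 224.3 rad/s, so P_max = T_max·ω = 7.833×10^4 W.

78.3 kW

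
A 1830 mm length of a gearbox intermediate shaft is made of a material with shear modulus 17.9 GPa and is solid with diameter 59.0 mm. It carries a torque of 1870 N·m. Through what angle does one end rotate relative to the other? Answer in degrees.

J = πd⁴/32 = π(0.0590)⁴/32 = 1.190×10^-6 m⁴.
θ = T·L/(G·J) = 1870 × 1.83 / (17.9×10⁹ × 1.190×10^-6) = 0.1607 rad.

9.21°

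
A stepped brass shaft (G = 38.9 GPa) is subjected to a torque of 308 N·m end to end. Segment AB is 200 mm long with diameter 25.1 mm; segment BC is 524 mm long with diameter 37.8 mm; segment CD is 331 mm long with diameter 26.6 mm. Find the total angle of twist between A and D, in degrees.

J_AB = π(0.0251)⁴/32 = 3.90×10^-8 m⁴; J_BC = π(0.0378)⁴/32 = 2.00×10^-7 m⁴; J_CD = π(0.0266)⁴/32 = 4.92×10^-8 m⁴.
θ = (T/G)·Σ L_i/J_i = (308.0/38.9×10⁹)·(0.200/3.90×10^-8 + 0.524/2.00×10^-7 + 0.331/4.92×10^-8) = 0.1147 rad.

6.57°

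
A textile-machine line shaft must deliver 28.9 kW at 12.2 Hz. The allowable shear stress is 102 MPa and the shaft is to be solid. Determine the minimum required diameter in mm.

26.6 mm

ω = 2π·12.2 = 76.65 rad/s, so T = P/ω = 28.9×10³ / 76.65 = 377.0 N·m.
For a solid shaft τ_max = 16T/(πd³), so d = (16T/(π τ_allow))^(1/3) = (16·377.0/(π·1.02×10^8))^(1/3) = 0.02660 m.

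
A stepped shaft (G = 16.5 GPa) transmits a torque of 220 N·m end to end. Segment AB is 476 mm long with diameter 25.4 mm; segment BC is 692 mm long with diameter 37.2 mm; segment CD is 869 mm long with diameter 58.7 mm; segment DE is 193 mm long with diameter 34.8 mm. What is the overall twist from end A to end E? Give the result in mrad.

232 mrad

J_AB = π(0.0254)⁴/32 = 4.09×10^-8 m⁴; J_BC = π(0.0372)⁴/32 = 1.88×10^-7 m⁴; J_CD = π(0.0587)⁴/32 = 1.17×10^-6 m⁴; J_DE = π(0.0348)⁴/32 = 1.44×10^-7 m⁴.
θ = (T/G)·Σ L_i/J_i = (220.0/16.5×10⁹)·(0.476/4.09×10^-8 + 0.692/1.88×10^-7 + 0.869/1.17×10^-6 + 0.193/1.44×10^-7) = 0.2322 rad.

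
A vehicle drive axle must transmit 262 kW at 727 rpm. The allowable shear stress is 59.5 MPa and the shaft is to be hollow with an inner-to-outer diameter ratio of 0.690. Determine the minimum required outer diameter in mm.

ω = 2π·727/60 = 76.13 rad/s, so T = P/ω = 262×10³ / 76.13 = 3441 N·m.
For a hollow shaft with d_i/d_o = 0.690: τ_max = 16T/(π d_o³ (1−k⁴)), so d_o = [16T/(π τ_allow (1−k⁴))]^(1/3) = [16·3441/(π·5.95×10^7·0.7733)]^(1/3) = 0.07249 m.

72.5 mm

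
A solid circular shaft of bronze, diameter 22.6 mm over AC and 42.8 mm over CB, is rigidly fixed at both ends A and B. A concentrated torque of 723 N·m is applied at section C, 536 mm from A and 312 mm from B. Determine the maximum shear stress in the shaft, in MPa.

44.9 MPa

Compatibility: T_A·a/J_AC = T_B·b/J_CB with T_A + T_B = T₀.
J_AC = 2.56×10^-8 m⁴, J_CB = 3.29×10^-7 m⁴, so T_A = T₀·(J_AC/a)/((J_AC/a)+(J_CB/b)) = 31.30 N·m, T_B = 691.7 N·m.
τ in each portion: τ_AC = 1.38×10^7 Pa, τ_CB = 4.49×10^7 Pa; maximum is in CB.
τ_max = T_CB·r/J = 691.7·0.0214/3.29×10^-7 = 4.493×10^7 Pa.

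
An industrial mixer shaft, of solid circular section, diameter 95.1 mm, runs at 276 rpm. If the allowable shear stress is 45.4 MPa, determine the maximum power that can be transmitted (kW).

J = πd⁴/32 = π(0.0951)⁴/32 = 8.030×10^-6 m⁴.
T_max = τ_allow·J/r = 4.54×10^7 × 8.030×10^-6 / 0.0475 = 7667 N·m.
ω = 2π·276/60 = 28.90 rad/s, so P_max = T_max·ω = 2.216×10^5 W.

222 kW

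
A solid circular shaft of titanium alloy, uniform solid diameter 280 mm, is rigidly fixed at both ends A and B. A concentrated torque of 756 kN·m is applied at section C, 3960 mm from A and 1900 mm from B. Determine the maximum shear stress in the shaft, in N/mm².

119 N/mm²

With uniform GJ and both ends fixed, compatibility θ_AC = θ_CB gives T_A·a = T_B·b, together with T_A + T_B = T₀.
T_A = T₀·b/(a+b) = 756000·1900/5860 = 245100 N·m; T_B = 510900 N·m.
τ in each portion: τ_AC = 5.69×10^7 Pa, τ_CB = 1.19×10^8 Pa; maximum is in CB.
τ_max = T_CB·r/J = 510900·0.140/6.03×10^-4 = 1.185×10^8 Pa.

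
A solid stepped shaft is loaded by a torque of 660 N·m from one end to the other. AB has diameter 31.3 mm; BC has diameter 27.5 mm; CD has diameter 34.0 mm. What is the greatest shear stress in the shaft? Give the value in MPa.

Under the same torque, τ_max = 16T/(πd³) is largest where d is smallest — segment BC (d = 27.5 mm).
τ_max = 16·660.0/(π·(0.0275)³) = 1.616×10^8 Pa.

162 MPa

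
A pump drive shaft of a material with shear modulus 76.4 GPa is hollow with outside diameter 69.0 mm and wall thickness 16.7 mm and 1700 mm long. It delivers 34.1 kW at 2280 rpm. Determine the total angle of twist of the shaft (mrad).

ω = 2π·2280/60 = 238.8 rad/s, so T = P/ω = 34.1×10³ / 238.8 = 142.8 N·m.
J = π(d_o⁴ − d_i⁴)/32 = π(0.0690⁴ − 0.0356⁴)/32 = 2.068×10^-6 m⁴.
θ = T·L/(G·J) = 142.8 × 1.70 / (76.4×10⁹ × 2.068×10^-6) = 1.537×10^-3 rad.

1.54 mrad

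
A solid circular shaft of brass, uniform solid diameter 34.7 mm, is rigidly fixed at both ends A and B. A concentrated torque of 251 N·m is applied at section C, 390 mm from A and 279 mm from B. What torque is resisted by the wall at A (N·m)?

With uniform GJ and both ends fixed, compatibility θ_AC = θ_CB gives T_A·a = T_B·b, together with T_A + T_B = T₀.
T_A = T₀·b/(a+b) = 251.0·279/669.0 = 104.7 N·m; T_B = 146.3 N·m.

105 N·m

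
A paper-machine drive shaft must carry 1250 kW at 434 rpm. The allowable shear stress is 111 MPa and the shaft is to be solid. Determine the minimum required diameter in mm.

ω = 2π·434/60 = 45.45 rad/s, so T = P/ω = 1250×10³ / 45.45 = 27500 N·m.
For a solid shaft τ_max = 16T/(πd³), so d = (16T/(π τ_allow))^(1/3) = (16·27500/(π·1.11×10^8))^(1/3) = 0.1081 m.

108 mm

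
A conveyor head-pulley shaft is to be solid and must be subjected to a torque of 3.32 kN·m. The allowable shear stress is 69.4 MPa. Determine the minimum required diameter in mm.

For a solid shaft τ_max = 16T/(πd³), so d = (16T/(π τ_allow))^(1/3) = (16·3320/(π·6.94×10^7))^(1/3) = 0.06246 m.

62.5 mm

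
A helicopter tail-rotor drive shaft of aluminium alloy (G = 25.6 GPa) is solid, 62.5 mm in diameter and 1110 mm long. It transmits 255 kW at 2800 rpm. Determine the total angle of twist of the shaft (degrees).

ω = 2π·2800/60 = 293.2 rad/s, so T = P/ω = 255×10³ / 293.2 = 869.7 N·m.
J = πd⁴/32 = π(0.0625)⁴/32 = 1.498×10^-6 m⁴.
θ = T·L/(G·J) = 869.7 × 1.11 / (25.6×10⁹ × 1.498×10^-6) = 0.02517 rad.

1.44°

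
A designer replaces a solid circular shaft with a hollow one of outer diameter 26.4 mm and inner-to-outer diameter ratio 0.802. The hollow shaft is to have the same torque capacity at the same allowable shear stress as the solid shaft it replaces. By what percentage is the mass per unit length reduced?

Equal τ_max and T ⇒ the solid shaft needs d_s³ = d_o³(1−k⁴), so d_s = 26.4·(1−0.802⁴)^(1/3) = 22.10 mm.
Area ratio A_h/A_s = d_o²(1−k²)/d_s² = (1−k²)/(1−k⁴)^(2/3) = 0.5093.
Mass saving = 1 − 0.5093 = 49.1 %.

49.1 %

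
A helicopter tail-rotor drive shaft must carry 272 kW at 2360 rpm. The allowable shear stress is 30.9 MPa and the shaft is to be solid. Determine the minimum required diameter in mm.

ω = 2π·2360/60 = 247.1 rad/s, so T = P/ω = 272×10³ / 247.1 = 1101 N·m.
For a solid shaft τ_max = 16T/(πd³), so d = (16T/(π τ_allow))^(1/3) = (16·1101/(π·3.09×10^7))^(1/3) = 0.05661 m.

56.6 mm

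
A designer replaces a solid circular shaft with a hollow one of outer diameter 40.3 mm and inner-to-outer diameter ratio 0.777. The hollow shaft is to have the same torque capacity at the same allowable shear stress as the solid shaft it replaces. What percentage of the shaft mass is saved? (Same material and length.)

46.4 %

Equal τ_max and T ⇒ the solid shaft needs d_s³ = d_o³(1−k⁴), so d_s = 40.3·(1−0.777⁴)^(1/3) = 34.65 mm.
Area ratio A_h/A_s = d_o²(1−k²)/d_s² = (1−k²)/(1−k⁴)^(2/3) = 0.5361.
Mass saving = 1 − 0.5361 = 46.4 %.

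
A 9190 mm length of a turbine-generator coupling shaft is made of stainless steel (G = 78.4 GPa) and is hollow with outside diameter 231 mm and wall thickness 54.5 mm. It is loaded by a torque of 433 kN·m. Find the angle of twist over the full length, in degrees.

11.3°

J = π(d_o⁴ − d_i⁴)/32 = π(0.231⁴ − 0.122⁴)/32 = 2.578×10^-4 m⁴.
θ = T·L/(G·J) = 433000 × 9.19 / (78.4×10⁹ × 2.578×10^-4) = 0.1969 rad.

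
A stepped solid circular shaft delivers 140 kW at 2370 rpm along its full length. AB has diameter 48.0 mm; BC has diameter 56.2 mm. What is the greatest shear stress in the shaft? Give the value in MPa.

26.0 MPa

ω = 2π·2370/60 = 248.2 rad/s, so T = P/ω = 140×10³ / 248.2 = 564.1 N·m.
Under the same torque, τ_max = 16T/(πd³) is largest where d is smallest — segment AB (d = 48.0 mm).
τ_max = 16·564.1/(π·(0.0480)³) = 2.598×10^7 Pa.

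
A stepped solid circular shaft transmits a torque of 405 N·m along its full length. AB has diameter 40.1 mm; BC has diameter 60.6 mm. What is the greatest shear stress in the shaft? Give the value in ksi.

Under the same torque, τ_max = 16T/(πd³) is largest where d is smallest — segment AB (d = 40.1 mm).
τ_max = 16·405.0/(π·(0.0401)³) = 3.199×10^7 Pa.

4.64 ksi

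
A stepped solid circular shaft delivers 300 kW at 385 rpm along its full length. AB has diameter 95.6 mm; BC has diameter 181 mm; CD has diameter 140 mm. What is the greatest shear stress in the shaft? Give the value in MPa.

43.4 MPa

ω = 2π·385/60 = 40.32 rad/s, so T = P/ω = 300×10³ / 40.32 = 7441 N·m.
Under the same torque, τ_max = 16T/(πd³) is largest where d is smallest — segment AB (d = 95.6 mm).
τ_max = 16·7441/(π·(0.0956)³) = 4.337×10^7 Pa.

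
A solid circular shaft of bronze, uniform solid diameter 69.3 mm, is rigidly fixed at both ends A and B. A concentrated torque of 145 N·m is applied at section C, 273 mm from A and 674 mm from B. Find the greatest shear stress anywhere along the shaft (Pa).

With uniform GJ and both ends fixed, compatibility θ_AC = θ_CB gives T_A·a = T_B·b, together with T_A + T_B = T₀.
T_A = T₀·b/(a+b) = 145.0·674/947.0 = 103.2 N·m; T_B = 41.80 N·m.
τ in each portion: τ_AC = 1.58×10^6 Pa, τ_CB = 6.40×10^5 Pa; maximum is in AC.
τ_max = T_AC·r/J = 103.2·0.0347/2.26×10^-6 = 1.579×10^6 Pa.

1.58e6 Pa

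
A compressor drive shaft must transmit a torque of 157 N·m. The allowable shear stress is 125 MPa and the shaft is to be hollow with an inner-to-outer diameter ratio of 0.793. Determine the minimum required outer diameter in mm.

For a hollow shaft with d_i/d_o = 0.793: τ_max = 16T/(π d_o³ (1−k⁴)), so d_o = [16T/(π τ_allow (1−k⁴))]^(1/3) = [16·157.0/(π·1.25×10^8·0.6045)]^(1/3) = 0.02195 m.

22.0 mm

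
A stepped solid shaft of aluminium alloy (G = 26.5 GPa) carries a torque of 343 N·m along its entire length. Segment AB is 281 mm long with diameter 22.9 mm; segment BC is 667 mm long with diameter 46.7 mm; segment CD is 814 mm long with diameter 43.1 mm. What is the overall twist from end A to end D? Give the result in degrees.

J_AB = π(0.0229)⁴/32 = 2.70×10^-8 m⁴; J_BC = π(0.0467)⁴/32 = 4.67×10^-7 m⁴; J_CD = π(0.0431)⁴/32 = 3.39×10^-7 m⁴.
θ = (T/G)·Σ L_i/J_i = (343.0/26.5×10⁹)·(0.281/2.70×10^-8 + 0.667/4.67×10^-7 + 0.814/3.39×10^-7) = 0.1843 rad.

10.6°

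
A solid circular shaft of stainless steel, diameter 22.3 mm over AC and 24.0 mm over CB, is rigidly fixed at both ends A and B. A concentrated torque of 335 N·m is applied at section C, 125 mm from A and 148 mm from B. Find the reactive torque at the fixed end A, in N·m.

157 N·m

Compatibility: T_A·a/J_AC = T_B·b/J_CB with T_A + T_B = T₀.
J_AC = 2.43×10^-8 m⁴, J_CB = 3.26×10^-8 m⁴, so T_A = T₀·(J_AC/a)/((J_AC/a)+(J_CB/b)) = 157.0 N·m, T_B = 178.0 N·m.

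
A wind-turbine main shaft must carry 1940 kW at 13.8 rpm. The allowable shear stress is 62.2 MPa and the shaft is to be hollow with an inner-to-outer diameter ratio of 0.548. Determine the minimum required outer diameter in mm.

494 mm

ω = 2π·13.8/60 = 1.445 rad/s, so T = P/ω = 1940×10³ / 1.445 = 1.342e6 N·m.
For a hollow shaft with d_i/d_o = 0.548: τ_max = 16T/(π d_o³ (1−k⁴)), so d_o = [16T/(π τ_allow (1−k⁴))]^(1/3) = [16·1.342e6/(π·6.22×10^7·0.9098)]^(1/3) = 0.4944 m.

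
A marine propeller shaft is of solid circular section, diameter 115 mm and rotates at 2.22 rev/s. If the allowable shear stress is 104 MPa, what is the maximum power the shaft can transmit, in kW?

433 kW

J = πd⁴/32 = π(0.115)⁴/32 = 1.717×10^-5 m⁴.
T_max = τ_allow·J/r = 1.04×10^8 × 1.717×10^-5 / 0.0575 = 31060 N·m.
ω = 2π·2.22 = 13.95 rad/s, so P_max = T_max·ω = 4.332×10^5 W.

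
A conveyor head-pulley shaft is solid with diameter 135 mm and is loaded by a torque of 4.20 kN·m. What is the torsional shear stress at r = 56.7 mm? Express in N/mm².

7.30 N/mm²

J = πd⁴/32 = π(0.135)⁴/32 = 3.261×10^-5 m⁴.
Shear stress varies linearly with radius: τ = T·r/J = 4200 × 0.0567 / 3.261×10^-5 = 7.303×10^6 Pa.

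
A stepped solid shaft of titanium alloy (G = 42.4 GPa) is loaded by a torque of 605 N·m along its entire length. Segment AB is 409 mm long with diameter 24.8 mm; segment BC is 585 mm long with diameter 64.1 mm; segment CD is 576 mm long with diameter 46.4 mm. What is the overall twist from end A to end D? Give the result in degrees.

J_AB = π(0.0248)⁴/32 = 3.71×10^-8 m⁴; J_BC = π(0.0641)⁴/32 = 1.66×10^-6 m⁴; J_CD = π(0.0464)⁴/32 = 4.55×10^-7 m⁴.
θ = (T/G)·Σ L_i/J_i = (605.0/42.4×10⁹)·(0.409/3.71×10^-8 + 0.585/1.66×10^-6 + 0.576/4.55×10^-7) = 0.1802 rad.

10.3°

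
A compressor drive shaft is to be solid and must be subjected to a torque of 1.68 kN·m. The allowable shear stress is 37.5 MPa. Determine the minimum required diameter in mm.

61.1 mm

For a solid shaft τ_max = 16T/(πd³), so d = (16T/(π τ_allow))^(1/3) = (16·1680/(π·3.75×10^7))^(1/3) = 0.06111 m.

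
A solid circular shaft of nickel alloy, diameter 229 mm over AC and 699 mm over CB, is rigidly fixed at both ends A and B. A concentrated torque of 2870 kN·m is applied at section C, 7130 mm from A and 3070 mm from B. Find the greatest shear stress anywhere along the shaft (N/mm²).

42.6 N/mm²

Compatibility: T_A·a/J_AC = T_B·b/J_CB with T_A + T_B = T₀.
J_AC = 2.70×10^-4 m⁴, J_CB = 0.0234 m⁴, so T_A = T₀·(J_AC/a)/((J_AC/a)+(J_CB/b)) = 14160 N·m, T_B = 2.856e6 N·m.
τ in each portion: τ_AC = 6.01×10^6 Pa, τ_CB = 4.26×10^7 Pa; maximum is in CB.
τ_max = T_CB·r/J = 2.856e6·0.349/0.0234 = 4.259×10^7 Pa.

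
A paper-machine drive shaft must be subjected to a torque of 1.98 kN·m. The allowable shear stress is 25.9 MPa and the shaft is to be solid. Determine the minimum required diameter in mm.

73.0 mm

For a solid shaft τ_max = 16T/(πd³), so d = (16T/(π τ_allow))^(1/3) = (16·1980/(π·2.59×10^7))^(1/3) = 0.07302 m.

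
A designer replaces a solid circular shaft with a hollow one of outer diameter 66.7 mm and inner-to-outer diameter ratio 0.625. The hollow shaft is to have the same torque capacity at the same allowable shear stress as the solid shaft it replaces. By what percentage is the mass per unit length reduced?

32.0 %

Equal τ_max and T ⇒ the solid shaft needs d_s³ = d_o³(1−k⁴), so d_s = 66.7·(1−0.625⁴)^(1/3) = 63.12 mm.
Area ratio A_h/A_s = d_o²(1−k²)/d_s² = (1−k²)/(1−k⁴)^(2/3) = 0.6805.
Mass saving = 1 − 0.6805 = 32.0 %.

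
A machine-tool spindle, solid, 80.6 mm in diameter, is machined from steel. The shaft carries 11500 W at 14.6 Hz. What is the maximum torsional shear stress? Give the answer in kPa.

ω = 2π·14.6 = 91.73 rad/s, so T = P/ω = 11500 / 91.73 = 125.4 N·m.
J = πd⁴/32 = π(0.0806)⁴/32 = 4.143×10^-6 m⁴.
τ_max = T·r/J = 125.4 × 0.0403 / 4.143×10^-6 = 1.219×10^6 Pa.

1220 kPa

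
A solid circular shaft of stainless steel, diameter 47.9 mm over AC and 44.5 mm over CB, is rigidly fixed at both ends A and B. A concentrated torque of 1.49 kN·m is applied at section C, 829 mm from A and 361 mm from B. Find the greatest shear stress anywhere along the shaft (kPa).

Compatibility: T_A·a/J_AC = T_B·b/J_CB with T_A + T_B = T₀.
J_AC = 5.17×10^-7 m⁴, J_CB = 3.85×10^-7 m⁴, so T_A = T₀·(J_AC/a)/((J_AC/a)+(J_CB/b)) = 549.7 N·m, T_B = 940.3 N·m.
τ in each portion: τ_AC = 2.55×10^7 Pa, τ_CB = 5.43×10^7 Pa; maximum is in CB.
τ_max = T_CB·r/J = 940.3·0.0222/3.85×10^-7 = 5.434×10^7 Pa.

54300 kPa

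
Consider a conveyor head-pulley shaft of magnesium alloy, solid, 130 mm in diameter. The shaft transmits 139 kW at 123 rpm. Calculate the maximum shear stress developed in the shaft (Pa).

ω = 2π·123/60 = 12.88 rad/s, so T = P/ω = 139×10³ / 12.88 = 10790 N·m.
J = πd⁴/32 = π(0.130)⁴/32 = 2.804×10^-5 m⁴.
τ_max = T·r/J = 10790 × 0.0650 / 2.804×10^-5 = 2.502×10^7 Pa.

2.50e7 Pa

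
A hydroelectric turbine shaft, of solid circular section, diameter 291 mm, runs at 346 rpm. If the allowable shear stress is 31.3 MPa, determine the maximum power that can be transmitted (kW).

J = πd⁴/32 = π(0.291)⁴/32 = 7.040×10^-4 m⁴.
T_max = τ_allow·J/r = 3.13×10^7 × 7.040×10^-4 / 0.145 = 151400 N·m.
ω = 2π·346/60 = 36.23 rad/s, so P_max = T_max·ω = 5.487×10^6 W.

5490 kW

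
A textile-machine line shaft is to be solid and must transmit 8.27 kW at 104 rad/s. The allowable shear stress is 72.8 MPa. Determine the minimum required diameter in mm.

ω = 104 rad/s, so T = P/ω = 8.27×10³ / 104.0 = 79.52 N·m.
For a solid shaft τ_max = 16T/(πd³), so d = (16T/(π τ_allow))^(1/3) = (16·79.52/(π·7.28×10^7))^(1/3) = 0.01772 m.

17.7 mm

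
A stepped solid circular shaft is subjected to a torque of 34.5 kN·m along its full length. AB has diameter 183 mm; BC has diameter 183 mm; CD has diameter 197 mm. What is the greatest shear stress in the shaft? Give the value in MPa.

Under the same torque, τ_max = 16T/(πd³) is largest where d is smallest — segment AB (d = 183 mm).
τ_max = 16·34500/(π·(0.183)³) = 2.867×10^7 Pa.

28.7 MPa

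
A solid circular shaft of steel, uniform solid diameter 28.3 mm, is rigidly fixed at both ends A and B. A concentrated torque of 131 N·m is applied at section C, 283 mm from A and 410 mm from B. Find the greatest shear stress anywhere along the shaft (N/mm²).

With uniform GJ and both ends fixed, compatibility θ_AC = θ_CB gives T_A·a = T_B·b, together with T_A + T_B = T₀.
T_A = T₀·b/(a+b) = 131.0·410/693.0 = 77.50 N·m; T_B = 53.50 N·m.
τ in each portion: τ_AC = 1.74×10^7 Pa, τ_CB = 1.20×10^7 Pa; maximum is in AC.
τ_max = T_AC·r/J = 77.50·0.0142/6.30×10^-8 = 1.742×10^7 Pa.

17.4 N/mm²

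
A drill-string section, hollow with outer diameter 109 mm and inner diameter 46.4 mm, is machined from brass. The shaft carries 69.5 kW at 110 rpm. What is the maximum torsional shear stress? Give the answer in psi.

ω = 2π·110/60 = 11.52 rad/s, so T = P/ω = 69.5×10³ / 11.52 = 6033 N·m.
J = π(d_o⁴ − d_i⁴)/32 = π(0.109⁴ − 0.0464⁴)/32 = 1.340×10^-5 m⁴.
τ_max = T·r/J = 6033 × 0.0545 / 1.340×10^-5 = 2.453×10^7 Pa.

3560 psi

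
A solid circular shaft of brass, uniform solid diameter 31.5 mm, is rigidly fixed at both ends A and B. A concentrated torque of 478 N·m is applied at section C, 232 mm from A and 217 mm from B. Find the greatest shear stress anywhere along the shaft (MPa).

With uniform GJ and both ends fixed, compatibility θ_AC = θ_CB gives T_A·a = T_B·b, together with T_A + T_B = T₀.
T_A = T₀·b/(a+b) = 478.0·217/449.0 = 231.0 N·m; T_B = 247.0 N·m.
τ in each portion: τ_AC = 3.76×10^7 Pa, τ_CB = 4.02×10^7 Pa; maximum is in CB.
τ_max = T_CB·r/J = 247.0·0.0158/9.67×10^-8 = 4.024×10^7 Pa.

40.2 MPa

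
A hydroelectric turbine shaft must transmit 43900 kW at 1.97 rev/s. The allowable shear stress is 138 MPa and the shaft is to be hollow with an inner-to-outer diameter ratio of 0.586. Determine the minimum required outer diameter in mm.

ω = 2π·1.97 = 12.38 rad/s, so T = P/ω = 43900×10³ / 12.38 = 3.547e6 N·m.
For a hollow shaft with d_i/d_o = 0.586: τ_max = 16T/(π d_o³ (1−k⁴)), so d_o = [16T/(π τ_allow (1−k⁴))]^(1/3) = [16·3.547e6/(π·1.38×10^8·0.8821)]^(1/3) = 0.5294 m.

529 mm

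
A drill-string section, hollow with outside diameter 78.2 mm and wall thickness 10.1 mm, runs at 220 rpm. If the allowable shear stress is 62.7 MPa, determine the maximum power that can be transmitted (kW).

J = π(d_o⁴ − d_i⁴)/32 = π(0.0782⁴ − 0.0580⁴)/32 = 2.560×10^-6 m⁴.
T_max = τ_allow·J/r = 6.27×10^7 × 2.560×10^-6 / 0.0391 = 4106 N·m.
ω = 2π·220/60 = 23.04 rad/s, so P_max = T_max·ω = 9.459×10^4 W.

94.6 kW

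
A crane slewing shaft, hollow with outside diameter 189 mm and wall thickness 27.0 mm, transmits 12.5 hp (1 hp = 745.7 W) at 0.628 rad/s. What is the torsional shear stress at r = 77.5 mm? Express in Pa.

1.24e7 Pa

ω = 0.628 rad/s, so T = P/ω = 12.5×745.7 / 0.6280 = 14840 N·m.
J = π(d_o⁴ − d_i⁴)/32 = π(0.189⁴ − 0.135⁴)/32 = 9.266×10^-5 m⁴.
Shear stress varies linearly with radius: τ = T·r/J = 14840 × 0.0775 / 9.266×10^-5 = 1.241×10^7 Pa.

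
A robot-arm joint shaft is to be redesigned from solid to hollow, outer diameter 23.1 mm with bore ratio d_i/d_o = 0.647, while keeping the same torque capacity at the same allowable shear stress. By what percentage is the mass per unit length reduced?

Equal τ_max and T ⇒ the solid shaft needs d_s³ = d_o³(1−k⁴), so d_s = 23.1·(1−0.647⁴)^(1/3) = 21.66 mm.
Area ratio A_h/A_s = d_o²(1−k²)/d_s² = (1−k²)/(1−k⁴)^(2/3) = 0.6611.
Mass saving = 1 − 0.6611 = 33.9 %.

33.9 %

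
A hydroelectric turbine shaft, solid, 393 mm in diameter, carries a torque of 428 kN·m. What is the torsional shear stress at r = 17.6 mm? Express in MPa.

3.22 MPa

J = πd⁴/32 = π(0.393)⁴/32 = 2.342×10^-3 m⁴.
Shear stress varies linearly with radius: τ = T·r/J = 428000 × 0.0176 / 2.342×10^-3 = 3.217×10^6 Pa.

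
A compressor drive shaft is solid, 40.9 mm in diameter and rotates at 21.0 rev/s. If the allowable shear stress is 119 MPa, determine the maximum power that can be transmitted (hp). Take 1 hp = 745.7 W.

283 hp

J = πd⁴/32 = π(0.0409)⁴/32 = 2.747×10^-7 m⁴.
T_max = τ_allow·J/r = 1.19×10^8 × 2.747×10^-7 / 0.0204 = 1599 N·m.
ω = 2π·21.0 = 131.9 rad/s, so P_max = T_max·ω = 2.109×10^5 W.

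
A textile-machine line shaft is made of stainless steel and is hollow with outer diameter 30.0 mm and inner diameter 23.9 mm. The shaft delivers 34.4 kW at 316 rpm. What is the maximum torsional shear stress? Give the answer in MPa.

ω = 2π·316/60 = 33.09 rad/s, so T = P/ω = 34.4×10³ / 33.09 = 1040 N·m.
J = π(d_o⁴ − d_i⁴)/32 = π(0.0300⁴ − 0.0239⁴)/32 = 4.749×10^-8 m⁴.
τ_max = T·r/J = 1040 × 0.0150 / 4.749×10^-8 = 3.284×10^8 Pa.

328 MPa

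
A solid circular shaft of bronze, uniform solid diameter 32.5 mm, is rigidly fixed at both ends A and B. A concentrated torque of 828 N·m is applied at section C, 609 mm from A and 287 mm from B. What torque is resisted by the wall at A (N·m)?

With uniform GJ and both ends fixed, compatibility θ_AC = θ_CB gives T_A·a = T_B·b, together with T_A + T_B = T₀.
T_A = T₀·b/(a+b) = 828.0·287/896.0 = 265.2 N·m; T_B = 562.8 N·m.

265 N·m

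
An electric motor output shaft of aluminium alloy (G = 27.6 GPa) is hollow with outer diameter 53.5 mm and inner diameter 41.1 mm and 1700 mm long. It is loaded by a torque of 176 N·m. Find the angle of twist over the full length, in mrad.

20.7 mrad

J = π(d_o⁴ − d_i⁴)/32 = π(0.0535⁴ − 0.0411⁴)/32 = 5.242×10^-7 m⁴.
θ = T·L/(G·J) = 176.0 × 1.70 / (27.6×10⁹ × 5.242×10^-7) = 0.02068 rad.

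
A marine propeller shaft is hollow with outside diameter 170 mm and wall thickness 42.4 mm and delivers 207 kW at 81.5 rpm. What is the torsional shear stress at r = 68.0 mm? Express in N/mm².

21.5 N/mm²

ω = 2π·81.5/60 = 8.535 rad/s, so T = P/ω = 207×10³ / 8.535 = 24250 N·m.
J = π(d_o⁴ − d_i⁴)/32 = π(0.170⁴ − 0.0852⁴)/32 = 7.682×10^-5 m⁴.
Shear stress varies linearly with radius: τ = T·r/J = 24250 × 0.0680 / 7.682×10^-5 = 2.147×10^7 Pa.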